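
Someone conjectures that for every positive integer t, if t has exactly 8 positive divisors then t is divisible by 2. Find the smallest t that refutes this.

A counterexample is any positive integer t such that t has exactly 8 positive divisors but t is not divisible by 2; we check each in order.
For t = 24, 30, 40, 42, …, 88, 102, 104 the conclusion holds.
t = 105: τ(105) = 8; 105 mod 2 = 1.
Hence t = 105 is a counterexample.

t = 105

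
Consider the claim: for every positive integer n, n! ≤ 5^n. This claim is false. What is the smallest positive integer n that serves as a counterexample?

Check each positive integer n in order until n! > 5^n.
For n = 1, 2, 3, 4, …, 9, 10, 11 the conclusion holds.
n = 12: n! = 479001600 and 5^n = 244140625, so 479001600 > 244140625.
Hence n = 12 is a counterexample.

n = 12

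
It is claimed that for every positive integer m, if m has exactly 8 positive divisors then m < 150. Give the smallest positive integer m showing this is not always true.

Check each positive integer m in order until m has exactly 8 positive divisors but the claim fails.
For m = 24, 30, 40, 42, …, 135, 136, 138 the conclusion holds.
m = 152: τ(152) = 8; 152 ≥ 150.
Hence m = 152 is a counterexample.

m = 152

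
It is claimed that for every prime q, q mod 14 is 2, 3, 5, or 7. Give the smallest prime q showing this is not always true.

q = 11

Check each prime q in order until the claim fails.
For q = 2, 3, 5, 7 the conclusion holds.
q = 11: 11 mod 14 = 11 — not in {2, 3, 5, 7}.
So q = 11 is the smallest counterexample.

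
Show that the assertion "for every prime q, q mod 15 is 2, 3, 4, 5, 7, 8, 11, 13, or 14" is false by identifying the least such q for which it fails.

We need the least prime q for which the claim fails.
For q = 2, 3, 5, 7, 11, 13, 17, 19, 23, 29 the conclusion holds.
q = 31: 31 mod 15 = 1 — not in {2, 3, 4, 5, 7, 8, 11, 13, 14}.
Thus q = 31 disproves the claim, and no smaller q works.

q = 31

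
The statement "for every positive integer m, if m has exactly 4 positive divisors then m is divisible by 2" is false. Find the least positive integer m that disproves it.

Check each positive integer m in order until m has exactly 4 positive divisors but m is not divisible by 2.
The first 4 eligible values, up to m = 14, all satisfy the conclusion.
m = 15: τ(15) = 4; 15 mod 2 = 1.
Thus m = 15 disproves the claim, and no smaller m works.

m = 15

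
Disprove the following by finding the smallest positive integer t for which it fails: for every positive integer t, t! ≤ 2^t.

t = 4

Check each positive integer t in order until t! > 2^t.
t = 1: t! = 1 and 2^t = 2, so 1 ≤ 2.
t = 2: t! = 2 and 2^t = 4, so 2 ≤ 4.
t = 3: t! = 6 and 2^t = 8, so 6 ≤ 8.
t = 4: t! = 24 and 2^t = 16, so 24 > 16.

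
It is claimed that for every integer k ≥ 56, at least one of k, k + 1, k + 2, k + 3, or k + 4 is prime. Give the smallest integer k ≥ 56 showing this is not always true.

k = 56: 59 is prime.
k = 57: 59 is prime.
k = 58: 59 is prime.
k = 59: 59 is prime.
k = 60: 61 is prime.
k = 61: 61 is prime.
k = 62: 62 = 2 × 31; 63 = 3 × 21; 64 = 2 × 32; 65 = 5 × 13; 66 = 2 × 33 — all composite.

k = 62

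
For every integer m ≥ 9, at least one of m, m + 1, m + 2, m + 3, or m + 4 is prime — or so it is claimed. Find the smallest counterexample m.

We need the least integer m ≥ 9 for which m, m + 1, m + 2, m + 3, m + 4 are all composite.
The first 15 eligible values, up to m = 23, all satisfy the conclusion.
m = 24: 24 = 2 × 12; 25 = 5 × 5; 26 = 2 × 13; 27 = 3 × 9; 28 = 2 × 14 — all composite.

m = 24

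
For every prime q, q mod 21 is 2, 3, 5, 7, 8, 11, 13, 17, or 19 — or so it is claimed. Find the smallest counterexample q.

q = 31

The first 10 eligible values, up to q = 29, all satisfy the conclusion.
q = 31: 31 mod 21 = 10 — not in {2, 3, 5, 7, 8, 11, 13, 17, 19}.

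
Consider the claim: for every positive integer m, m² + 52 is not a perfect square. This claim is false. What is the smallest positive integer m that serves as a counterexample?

m = 12

For m = 1, 2, 3, 4, …, 9, 10, 11 the conclusion holds.
m = 12: 12² + 52 = 196 = 14², a perfect square.
So m = 12 is the smallest counterexample.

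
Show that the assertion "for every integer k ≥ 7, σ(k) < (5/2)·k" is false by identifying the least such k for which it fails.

k = 24

For k = 7, 8, 9, 10, …, 21, 22, 23 the conclusion holds.
k = 24: σ(24) = 60; 60 ≥ 60.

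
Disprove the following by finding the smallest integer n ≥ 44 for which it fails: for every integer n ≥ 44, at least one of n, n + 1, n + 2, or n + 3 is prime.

Check each integer n ≥ 44 in order until n, n + 1, n + 2, n + 3 are all composite.
n = 44: 47 is prime.
n = 45: 47 is prime.
n = 46: 47 is prime.
n = 47: 47 is prime.
n = 48: 48 = 2 × 24; 49 = 7 × 7; 50 = 2 × 25; 51 = 3 × 17 — all composite.

n = 48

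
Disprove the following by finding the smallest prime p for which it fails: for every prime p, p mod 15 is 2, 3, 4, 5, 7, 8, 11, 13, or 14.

A counterexample is any prime p such that the claim fails; we check each in order.
The first 10 eligible values, up to p = 29, all satisfy the conclusion.
p = 31: 31 mod 15 = 1 — not in {2, 3, 4, 5, 7, 8, 11, 13, 14}.
Hence p = 31 is a counterexample.

p = 31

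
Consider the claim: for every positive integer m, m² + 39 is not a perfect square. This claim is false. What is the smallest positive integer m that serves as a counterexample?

m = 5

We need the least positive integer m for which m² + 39 is a perfect square.
m = 1: 1² + 39 = 40, not a perfect square.
m = 2: 2² + 39 = 43, not a perfect square.
m = 3: 3² + 39 = 48, not a perfect square.
m = 4: 4² + 39 = 55, not a perfect square.
m = 5: 5² + 39 = 64 = 8², a perfect square.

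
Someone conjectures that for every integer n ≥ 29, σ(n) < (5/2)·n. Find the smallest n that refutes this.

The first 7 eligible values, up to n = 35, all satisfy the conclusion.
n = 36: σ(36) = 91; 91 ≥ 90.

n = 36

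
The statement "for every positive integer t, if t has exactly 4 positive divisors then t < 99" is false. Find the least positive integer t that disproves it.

We need the least positive integer t for which t has exactly 4 positive divisors but the claim fails.
For t = 6, 8, 10, 14, …, 93, 94, 95 the conclusion holds.
t = 106: τ(106) = 4; 106 ≥ 99.

t = 106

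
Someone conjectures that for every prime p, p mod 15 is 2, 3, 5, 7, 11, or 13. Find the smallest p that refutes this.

Check each prime p in order until the claim fails.
For p = 2, 3, 5, 7, 11, 13, 17 the conclusion holds.
p = 19: 19 mod 15 = 4 — not in {2, 3, 5, 7, 11, 13}.
Hence p = 19 is a counterexample.

p = 19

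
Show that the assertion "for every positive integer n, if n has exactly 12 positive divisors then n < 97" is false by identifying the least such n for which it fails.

n = 108

Check each positive integer n in order until n has exactly 12 positive divisors but the claim fails.
For n = 60, 72, 84, 90, 96 the conclusion holds.
n = 108: τ(108) = 12; 108 ≥ 97.
Hence n = 108 is a counterexample.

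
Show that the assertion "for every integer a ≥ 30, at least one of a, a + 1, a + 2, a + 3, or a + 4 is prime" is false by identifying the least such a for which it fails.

a = 30: 31 is prime.
a = 31: 31 is prime.
a = 32: 32 = 2 × 16; 33 = 3 × 11; 34 = 2 × 17; 35 = 5 × 7; 36 = 2 × 18 — all composite.
Hence a = 32 is a counterexample.

a = 32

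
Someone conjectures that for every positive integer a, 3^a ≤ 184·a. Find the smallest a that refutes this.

a = 7

Check each positive integer a in order until 3^a > 184·a.
a = 1: 3^a = 3 and 184·a = 184, so 3 ≤ 184.
a = 2: 3^a = 9 and 184·a = 368, so 9 ≤ 368.
a = 3: 3^a = 27 and 184·a = 552, so 27 ≤ 552.
a = 4: 3^a = 81 and 184·a = 736, so 81 ≤ 736.
a = 5: 3^a = 243 and 184·a = 920, so 243 ≤ 920.
a = 6: 3^a = 729 and 184·a = 1104, so 729 ≤ 1104.
a = 7: 3^a = 2187 and 184·a = 1288, so 2187 > 1288.
So a = 7 is the smallest counterexample.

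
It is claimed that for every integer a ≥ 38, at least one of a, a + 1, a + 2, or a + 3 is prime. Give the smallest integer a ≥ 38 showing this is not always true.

a = 48

The first 10 eligible values, up to a = 47, all satisfy the conclusion.
a = 48: 48 = 2 × 24; 49 = 7 × 7; 50 = 2 × 25; 51 = 3 × 17 — all composite.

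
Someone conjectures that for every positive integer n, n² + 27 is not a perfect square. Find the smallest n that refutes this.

n = 3

For n = 1, 2 the conclusion holds.
n = 3: 3² + 27 = 36 = 6², a perfect square.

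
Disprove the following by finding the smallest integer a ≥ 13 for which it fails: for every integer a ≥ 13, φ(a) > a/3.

a = 13: φ(13) = 12 and 13/3 = 13/3, so φ(13) > 13/3.
a = 14: φ(14) = 6 and 14/3 = 14/3, so φ(14) > 14/3.
a = 15: φ(15) = 8 and 15/3 = 5, so φ(15) > 15/3.
a = 16: φ(16) = 8 and 16/3 = 16/3, so φ(16) > 16/3.
a = 17: φ(17) = 16 and 17/3 = 17/3, so φ(17) > 17/3.
a = 18: φ(18) = 6 and 18/3 = 6, so φ(18) ≤ 18/3.
Thus a = 18 disproves the claim, and no smaller a works.

a = 18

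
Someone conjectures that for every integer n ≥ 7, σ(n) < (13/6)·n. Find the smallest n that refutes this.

n = 12

We need the least integer n ≥ 7 for which the claim fails.
The first 5 eligible values, up to n = 11, all satisfy the conclusion.
n = 12: σ(12) = 28; 28 ≥ 26.
Hence n = 12 is a counterexample.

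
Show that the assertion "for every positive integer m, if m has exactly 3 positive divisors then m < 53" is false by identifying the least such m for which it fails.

m = 121

m = 4: τ(4) = 3; 4 < 53.
m = 9: τ(9) = 3; 9 < 53.
m = 25: τ(25) = 3; 25 < 53.
m = 49: τ(49) = 3; 49 < 53.
m = 121: τ(121) = 3; 121 ≥ 53.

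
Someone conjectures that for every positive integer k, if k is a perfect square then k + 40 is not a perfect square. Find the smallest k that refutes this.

A counterexample is any positive integer k such that k is a perfect square but k + 40 is a perfect square; we check each in order.
For k = 1, 4 the conclusion holds.
k = 9: 9 = 3² and 9 + 40 = 49 = 7².
Hence k = 9 is a counterexample.

k = 9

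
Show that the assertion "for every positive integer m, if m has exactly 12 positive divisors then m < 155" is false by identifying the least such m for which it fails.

m = 156

For m = 60, 72, 84, 90, 96, 108, 126, 132, 140, 150 the conclusion holds.
m = 156: τ(156) = 12; 156 ≥ 155.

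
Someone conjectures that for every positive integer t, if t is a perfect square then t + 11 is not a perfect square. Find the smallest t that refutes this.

t = 1: 1 + 11 = 12, not a perfect square.
t = 4: 4 + 11 = 15, not a perfect square.
t = 9: 9 + 11 = 20, not a perfect square.
t = 16: 16 + 11 = 27, not a perfect square.
t = 25: 25 = 5² and 25 + 11 = 36 = 6².
Thus t = 25 disproves the claim, and no smaller t works.

t = 25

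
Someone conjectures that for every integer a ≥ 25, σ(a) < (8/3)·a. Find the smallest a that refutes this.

We need the least integer a ≥ 25 for which the claim fails.
The first 35 eligible values, up to a = 59, all satisfy the conclusion.
a = 60: σ(60) = 168; 168 ≥ 160.
Hence a = 60 is a counterexample.

a = 60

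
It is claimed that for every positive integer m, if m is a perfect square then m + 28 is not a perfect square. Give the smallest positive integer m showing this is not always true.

m = 36

Check each positive integer m in order until m is a perfect square but m + 28 is a perfect square.
For m = 1, 4, 9, 16, 25 the conclusion holds.
m = 36: 36 = 6² and 36 + 28 = 64 = 8².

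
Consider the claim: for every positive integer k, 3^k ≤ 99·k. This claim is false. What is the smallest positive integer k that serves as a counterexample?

k = 6

We need the least positive integer k for which 3^k > 99·k.
k = 1: 3^k = 3 and 99·k = 99, so 3 ≤ 99.
k = 2: 3^k = 9 and 99·k = 198, so 9 ≤ 198.
k = 3: 3^k = 27 and 99·k = 297, so 27 ≤ 297.
k = 4: 3^k = 81 and 99·k = 396, so 81 ≤ 396.
k = 5: 3^k = 243 and 99·k = 495, so 243 ≤ 495.
k = 6: 3^k = 729 and 99·k = 594, so 729 > 594.
Hence k = 6 is a counterexample.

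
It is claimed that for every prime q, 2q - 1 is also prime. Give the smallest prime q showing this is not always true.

q = 5

We need the least prime q for which 2q - 1 is not prime.
For q = 2, 3 the conclusion holds.
q = 5: 2q - 1 = 9 = 3 × 3, not prime.
Thus q = 5 disproves the claim, and no smaller q works.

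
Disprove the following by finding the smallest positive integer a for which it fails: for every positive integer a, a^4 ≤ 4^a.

For a = 1, 2 the conclusion holds.
a = 3: a^4 = 81 and 4^a = 64, so 81 > 64.
So a = 3 is the smallest counterexample.

a = 3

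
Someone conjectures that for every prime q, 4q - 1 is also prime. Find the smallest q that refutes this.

A counterexample is any prime q such that 4q - 1 is not prime; we check each in order.
For q = 2, 3, 5 the conclusion holds.
q = 7: 4q - 1 = 27 = 3 × 9, not prime.

q = 7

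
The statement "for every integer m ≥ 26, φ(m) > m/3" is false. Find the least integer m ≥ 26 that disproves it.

A counterexample is any integer m ≥ 26 such that the claim fails; we check each in order.
m = 26: φ(26) = 12 and 26/3 = 26/3, so φ(26) > 26/3.
m = 27: φ(27) = 18 and 27/3 = 9, so φ(27) > 27/3.
m = 28: φ(28) = 12 and 28/3 = 28/3, so φ(28) > 28/3.
m = 29: φ(29) = 28 and 29/3 = 29/3, so φ(29) > 29/3.
m = 30: φ(30) = 8 and 30/3 = 10, so φ(30) ≤ 30/3.
So m = 30 is the smallest counterexample.

m = 30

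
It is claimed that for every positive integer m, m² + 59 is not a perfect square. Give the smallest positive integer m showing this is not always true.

m = 29

A counterexample is any positive integer m such that m² + 59 is a perfect square; we check each in order.
For m = 1, 2, 3, 4, …, 26, 27, 28 the conclusion holds.
m = 29: 29² + 59 = 900 = 30², a perfect square.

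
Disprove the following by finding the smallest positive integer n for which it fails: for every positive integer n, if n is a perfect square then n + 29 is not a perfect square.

The first 13 eligible values, up to n = 169, all satisfy the conclusion.
n = 196: 196 = 14² and 196 + 29 = 225 = 15².
So n = 196 is the smallest counterexample.

n = 196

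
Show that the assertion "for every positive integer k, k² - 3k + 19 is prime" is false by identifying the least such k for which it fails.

Check each positive integer k in order until k² - 3k + 19 is not prime.
For k = 1, 2, 3, 4, …, 15, 16, 17 the conclusion holds.
k = 18: k² - 3k + 19 = 289 = 17 × 17, composite.
Thus k = 18 disproves the claim, and no smaller k works.

k = 18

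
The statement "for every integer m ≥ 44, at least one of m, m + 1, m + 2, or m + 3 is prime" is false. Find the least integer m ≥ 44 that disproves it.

For m = 44, 45, 46, 47 the conclusion holds.
m = 48: 48 = 2 × 24; 49 = 7 × 7; 50 = 2 × 25; 51 = 3 × 17 — all composite.

m = 48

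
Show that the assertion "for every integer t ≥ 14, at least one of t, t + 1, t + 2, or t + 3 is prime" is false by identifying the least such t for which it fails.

We need the least integer t ≥ 14 for which t, t + 1, t + 2, t + 3 are all composite.
For t = 14, 15, 16, 17, 18, 19, 20, 21, 22, 23 the conclusion holds.
t = 24: 24 = 2 × 12; 25 = 5 × 5; 26 = 2 × 13; 27 = 3 × 9 — all composite.
Hence t = 24 is a counterexample.

t = 24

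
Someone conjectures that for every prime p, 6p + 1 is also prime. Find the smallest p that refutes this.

p = 19

p = 2: 6p + 1 = 13, prime.
p = 3: 6p + 1 = 19, prime.
p = 5: 6p + 1 = 31, prime.
p = 7: 6p + 1 = 43, prime.
p = 11: 6p + 1 = 67, prime.
p = 13: 6p + 1 = 79, prime.
p = 17: 6p + 1 = 103, prime.
p = 19: 6p + 1 = 115 = 5 × 23, not prime.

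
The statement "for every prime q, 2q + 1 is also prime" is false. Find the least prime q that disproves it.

q = 7

A counterexample is any prime q such that 2q + 1 is not prime; we check each in order.
q = 2: 2q + 1 = 5, prime.
q = 3: 2q + 1 = 7, prime.
q = 5: 2q + 1 = 11, prime.
q = 7: 2q + 1 = 15 = 3 × 5, not prime.
Hence q = 7 is a counterexample.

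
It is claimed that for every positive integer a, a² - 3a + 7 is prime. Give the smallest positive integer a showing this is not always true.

A counterexample is any positive integer a such that a² - 3a + 7 is not prime; we check each in order.
For a = 1, 2, 3, 4, 5 the conclusion holds.
a = 6: a² - 3a + 7 = 25 = 5 × 5, composite.

a = 6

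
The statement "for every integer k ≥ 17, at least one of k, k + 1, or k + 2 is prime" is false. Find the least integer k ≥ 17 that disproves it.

Check each integer k ≥ 17 in order until k, k + 1, k + 2 are all composite.
For k = 17, 18, 19 the conclusion holds.
k = 20: 20 = 2 × 10; 21 = 3 × 7; 22 = 2 × 11 — all composite.
Hence k = 20 is a counterexample.

k = 20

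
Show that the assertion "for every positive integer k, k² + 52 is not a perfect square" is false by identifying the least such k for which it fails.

A counterexample is any positive integer k such that k² + 52 is a perfect square; we check each in order.
For k = 1, 2, 3, 4, …, 9, 10, 11 the conclusion holds.
k = 12: 12² + 52 = 196 = 14², a perfect square.
Thus k = 12 disproves the claim, and no smaller k works.

k = 12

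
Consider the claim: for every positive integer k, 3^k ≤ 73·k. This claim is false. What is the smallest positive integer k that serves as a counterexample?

k = 6

Check each positive integer k in order until 3^k > 73·k.
k = 1: 3^k = 3 and 73·k = 73, so 3 ≤ 73.
k = 2: 3^k = 9 and 73·k = 146, so 9 ≤ 146.
k = 3: 3^k = 27 and 73·k = 219, so 27 ≤ 219.
k = 4: 3^k = 81 and 73·k = 292, so 81 ≤ 292.
k = 5: 3^k = 243 and 73·k = 365, so 243 ≤ 365.
k = 6: 3^k = 729 and 73·k = 438, so 729 > 438.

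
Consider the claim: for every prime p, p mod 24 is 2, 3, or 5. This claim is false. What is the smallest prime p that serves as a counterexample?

We need the least prime p for which the claim fails.
p = 2: 2 mod 24 = 2.
p = 3: 3 mod 24 = 3.
p = 5: 5 mod 24 = 5.
p = 7: 7 mod 24 = 7 — not in {2, 3, 5}.
Hence p = 7 is a counterexample.

p = 7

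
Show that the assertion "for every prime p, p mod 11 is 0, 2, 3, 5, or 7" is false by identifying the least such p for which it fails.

Check each prime p in order until the claim fails.
For p = 2, 3, 5, 7, 11, 13 the conclusion holds.
p = 17: 17 mod 11 = 6 — not in {0, 2, 3, 5, 7}.
So p = 17 is the smallest counterexample.

p = 17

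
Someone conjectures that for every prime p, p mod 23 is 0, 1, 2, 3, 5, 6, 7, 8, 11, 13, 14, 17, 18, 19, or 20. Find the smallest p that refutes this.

Check each prime p in order until the claim fails.
For p = 2, 3, 5, 7, …, 47, 53, 59 the conclusion holds.
p = 61: 61 mod 23 = 15 — not in {0, 1, 2, 3, 5, 6, 7, 8, 11, 13, 14, 17, 18, 19, 20}.

p = 61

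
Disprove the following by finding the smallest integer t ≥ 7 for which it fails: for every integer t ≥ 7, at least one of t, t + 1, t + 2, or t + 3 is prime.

For t = 7, 8, 9, 10, …, 21, 22, 23 the conclusion holds.
t = 24: 24 = 2 × 12; 25 = 5 × 5; 26 = 2 × 13; 27 = 3 × 9 — all composite.
Thus t = 24 disproves the claim, and no smaller t works.

t = 24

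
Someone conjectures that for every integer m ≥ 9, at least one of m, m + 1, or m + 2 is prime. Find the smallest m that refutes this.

m = 14

Check each integer m ≥ 9 in order until m, m + 1, m + 2 are all composite.
m = 9: 11 is prime.
m = 10: 11 is prime.
m = 11: 11 is prime.
m = 12: 13 is prime.
m = 13: 13 is prime.
m = 14: 14 = 2 × 7; 15 = 3 × 5; 16 = 2 × 8 — all composite.
So m = 14 is the smallest counterexample.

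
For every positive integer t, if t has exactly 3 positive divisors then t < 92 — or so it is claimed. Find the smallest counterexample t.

t = 121

The first 4 eligible values, up to t = 49, all satisfy the conclusion.
t = 121: τ(121) = 3; 121 ≥ 92.
So t = 121 is the smallest counterexample.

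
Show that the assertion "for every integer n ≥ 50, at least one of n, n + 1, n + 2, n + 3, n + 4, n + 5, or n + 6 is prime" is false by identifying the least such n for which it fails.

n = 90

The first 40 eligible values, up to n = 89, all satisfy the conclusion.
n = 90: 90 = 2 × 45; 91 = 7 × 13; 92 = 2 × 46; 93 = 3 × 31; 94 = 2 × 47; 95 = 5 × 19; 96 = 2 × 48 — all composite.
Thus n = 90 disproves the claim, and no smaller n works.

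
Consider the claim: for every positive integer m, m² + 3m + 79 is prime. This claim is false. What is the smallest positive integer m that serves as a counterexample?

The first 4 eligible values, up to m = 4, all satisfy the conclusion.
m = 5: m² + 3m + 79 = 119 = 7 × 17, composite.
So m = 5 is the smallest counterexample.

m = 5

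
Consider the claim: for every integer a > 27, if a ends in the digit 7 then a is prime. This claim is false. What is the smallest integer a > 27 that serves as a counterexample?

a = 37: 37 ends in 7 and is prime.
a = 47: 47 ends in 7 and is prime.
a = 57: 57 ends in 7; 57 = 3 × 19, composite.

a = 57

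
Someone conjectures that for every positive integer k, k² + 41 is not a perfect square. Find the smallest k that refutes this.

Check each positive integer k in order until k² + 41 is a perfect square.
The first 19 eligible values, up to k = 19, all satisfy the conclusion.
k = 20: 20² + 41 = 441 = 21², a perfect square.
Thus k = 20 disproves the claim, and no smaller k works.

k = 20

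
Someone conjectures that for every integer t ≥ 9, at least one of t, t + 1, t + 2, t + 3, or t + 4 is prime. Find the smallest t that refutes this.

t = 24

Check each integer t ≥ 9 in order until t, t + 1, t + 2, t + 3, t + 4 are all composite.
For t = 9, 10, 11, 12, …, 21, 22, 23 the conclusion holds.
t = 24: 24 = 2 × 12; 25 = 5 × 5; 26 = 2 × 13; 27 = 3 × 9; 28 = 2 × 14 — all composite.
Hence t = 24 is a counterexample.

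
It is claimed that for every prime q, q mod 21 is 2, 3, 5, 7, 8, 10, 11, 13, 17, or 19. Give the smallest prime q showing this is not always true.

Check each prime q in order until the claim fails.
For q = 2, 3, 5, 7, …, 23, 29, 31 the conclusion holds.
q = 37: 37 mod 21 = 16 — not in {2, 3, 5, 7, 8, 10, 11, 13, 17, 19}.
Hence q = 37 is a counterexample.

q = 37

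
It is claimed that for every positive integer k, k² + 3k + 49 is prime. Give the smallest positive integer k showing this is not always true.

For k = 1, 2, 3 the conclusion holds.
k = 4: k² + 3k + 49 = 77 = 7 × 11, composite.
So k = 4 is the smallest counterexample.

k = 4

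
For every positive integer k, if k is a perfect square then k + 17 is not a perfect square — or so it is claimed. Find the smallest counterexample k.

k = 64

A counterexample is any positive integer k such that k is a perfect square but k + 17 is a perfect square; we check each in order.
The first 7 eligible values, up to k = 49, all satisfy the conclusion.
k = 64: 64 = 8² and 64 + 17 = 81 = 9².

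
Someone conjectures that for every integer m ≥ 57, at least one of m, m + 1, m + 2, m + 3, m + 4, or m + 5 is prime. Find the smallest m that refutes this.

m = 90

For m = 57, 58, 59, 60, …, 87, 88, 89 the conclusion holds.
m = 90: 90 = 2 × 45; 91 = 7 × 13; 92 = 2 × 46; 93 = 3 × 31; 94 = 2 × 47; 95 = 5 × 19 — all composite.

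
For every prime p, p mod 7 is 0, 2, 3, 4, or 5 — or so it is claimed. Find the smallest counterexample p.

p = 13

We need the least prime p for which the claim fails.
p = 2: 2 mod 7 = 2.
p = 3: 3 mod 7 = 3.
p = 5: 5 mod 7 = 5.
p = 7: 7 mod 7 = 0.
p = 11: 11 mod 7 = 4.
p = 13: 13 mod 7 = 6 — not in {0, 2, 3, 4, 5}.
Thus p = 13 disproves the claim, and no smaller p works.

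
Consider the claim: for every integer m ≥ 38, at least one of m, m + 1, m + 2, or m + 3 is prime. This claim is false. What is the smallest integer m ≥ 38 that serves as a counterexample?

The first 10 eligible values, up to m = 47, all satisfy the conclusion.
m = 48: 48 = 2 × 24; 49 = 7 × 7; 50 = 2 × 25; 51 = 3 × 17 — all composite.
Hence m = 48 is a counterexample.

m = 48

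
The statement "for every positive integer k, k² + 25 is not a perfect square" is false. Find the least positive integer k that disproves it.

k = 12

For k = 1, 2, 3, 4, …, 9, 10, 11 the conclusion holds.
k = 12: 12² + 25 = 169 = 13², a perfect square.
Thus k = 12 disproves the claim, and no smaller k works.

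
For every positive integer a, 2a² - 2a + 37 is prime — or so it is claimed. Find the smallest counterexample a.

a = 1: 2a² - 2a + 37 = 37, prime.
a = 2: 2a² - 2a + 37 = 41, prime.
a = 3: 2a² - 2a + 37 = 49 = 7 × 7, composite.

a = 3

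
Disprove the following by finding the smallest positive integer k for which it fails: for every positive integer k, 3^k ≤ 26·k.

k = 5

We need the least positive integer k for which 3^k > 26·k.
For k = 1, 2, 3, 4 the conclusion holds.
k = 5: 3^k = 243 and 26·k = 130, so 243 > 130.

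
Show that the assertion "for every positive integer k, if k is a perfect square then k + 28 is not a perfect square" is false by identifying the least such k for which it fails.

k = 1: 1 + 28 = 29, not a perfect square.
k = 4: 4 + 28 = 32, not a perfect square.
k = 9: 9 + 28 = 37, not a perfect square.
k = 16: 16 + 28 = 44, not a perfect square.
k = 25: 25 + 28 = 53, not a perfect square.
k = 36: 36 = 6² and 36 + 28 = 64 = 8².
So k = 36 is the smallest counterexample.

k = 36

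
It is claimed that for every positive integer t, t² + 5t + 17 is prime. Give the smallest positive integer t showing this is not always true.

t = 8

Check each positive integer t in order until t² + 5t + 17 is not prime.
For t = 1, 2, 3, 4, 5, 6, 7 the conclusion holds.
t = 8: t² + 5t + 17 = 121 = 11 × 11, composite.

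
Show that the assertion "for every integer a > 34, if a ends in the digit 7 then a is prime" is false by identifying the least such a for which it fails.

a = 57

A counterexample is any integer a > 34 such that a ends in the digit 7 but a is not prime; we check each in order.
a = 37: 37 ends in 7 and is prime.
a = 47: 47 ends in 7 and is prime.
a = 57: 57 ends in 7; 57 = 3 × 19, composite.
Thus a = 57 disproves the claim, and no smaller a works.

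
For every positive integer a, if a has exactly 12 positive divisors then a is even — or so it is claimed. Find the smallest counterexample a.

a = 315

Check each positive integer a in order until a has exactly 12 positive divisors but a is odd.
The first 24 eligible values, up to a = 308, all satisfy the conclusion.
a = 315: divisors of 315: 12 divisors; 315 is odd.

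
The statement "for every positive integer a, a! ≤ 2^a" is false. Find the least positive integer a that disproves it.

a = 4

Check each positive integer a in order until a! > 2^a.
a = 1: a! = 1 and 2^a = 2, so 1 ≤ 2.
a = 2: a! = 2 and 2^a = 4, so 2 ≤ 4.
a = 3: a! = 6 and 2^a = 8, so 6 ≤ 8.
a = 4: a! = 24 and 2^a = 16, so 24 > 16.
Thus a = 4 disproves the claim, and no smaller a works.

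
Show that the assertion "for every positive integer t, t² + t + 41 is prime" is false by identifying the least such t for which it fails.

A counterexample is any positive integer t such that t² + t + 41 is not prime; we check each in order.
For t = 1, 2, 3, 4, …, 37, 38, 39 the conclusion holds.
t = 40: t² + t + 41 = 1681 = 41 × 41, composite.
So t = 40 is the smallest counterexample.

t = 40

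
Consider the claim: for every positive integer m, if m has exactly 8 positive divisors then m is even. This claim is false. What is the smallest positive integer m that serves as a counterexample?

m = 105

The first 12 eligible values, up to m = 104, all satisfy the conclusion.
m = 105: divisors of 105: 1, 3, 5, 7, 15, 21, 35, 105; 105 is odd.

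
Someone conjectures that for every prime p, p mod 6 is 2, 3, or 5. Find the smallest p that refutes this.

We need the least prime p for which the claim fails.
For p = 2, 3, 5 the conclusion holds.
p = 7: 7 mod 6 = 1 — not in {2, 3, 5}.

p = 7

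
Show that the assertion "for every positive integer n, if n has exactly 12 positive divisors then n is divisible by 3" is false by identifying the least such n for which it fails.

Check each positive integer n in order until n has exactly 12 positive divisors but n is not divisible by 3.
The first 8 eligible values, up to n = 132, all satisfy the conclusion.
n = 140: τ(140) = 12; 140 mod 3 = 2.

n = 140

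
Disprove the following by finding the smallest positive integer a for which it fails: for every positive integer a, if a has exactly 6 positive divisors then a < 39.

a = 44

We need the least positive integer a for which a has exactly 6 positive divisors but the claim fails.
For a = 12, 18, 20, 28, 32 the conclusion holds.
a = 44: τ(44) = 6; 44 ≥ 39.
So a = 44 is the smallest counterexample.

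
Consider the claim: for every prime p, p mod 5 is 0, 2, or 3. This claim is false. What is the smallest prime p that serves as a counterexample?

We need the least prime p for which the claim fails.
The first 4 eligible values, up to p = 7, all satisfy the conclusion.
p = 11: 11 mod 5 = 1 — not in {0, 2, 3}.
Thus p = 11 disproves the claim, and no smaller p works.

p = 11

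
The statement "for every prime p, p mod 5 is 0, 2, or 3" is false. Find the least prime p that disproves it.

p = 11

The first 4 eligible values, up to p = 7, all satisfy the conclusion.
p = 11: 11 mod 5 = 1 — not in {0, 2, 3}.
Hence p = 11 is a counterexample.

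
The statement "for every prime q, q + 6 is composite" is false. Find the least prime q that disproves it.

q = 5

A counterexample is any prime q such that q + 6 is prime; we check each in order.
For q = 2, 3 the conclusion holds.
q = 5: q + 6 = 11, prime — not composite.
Thus q = 5 disproves the claim, and no smaller q works.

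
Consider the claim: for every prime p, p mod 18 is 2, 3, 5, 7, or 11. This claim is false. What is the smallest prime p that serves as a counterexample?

p = 13

The first 5 eligible values, up to p = 11, all satisfy the conclusion.
p = 13: 13 mod 18 = 13 — not in {2, 3, 5, 7, 11}.
So p = 13 is the smallest counterexample.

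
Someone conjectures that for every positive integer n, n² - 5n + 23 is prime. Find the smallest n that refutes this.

n = 19

Check each positive integer n in order until n² - 5n + 23 is not prime.
For n = 1, 2, 3, 4, …, 16, 17, 18 the conclusion holds.
n = 19: n² - 5n + 23 = 289 = 17 × 17, composite.
So n = 19 is the smallest counterexample.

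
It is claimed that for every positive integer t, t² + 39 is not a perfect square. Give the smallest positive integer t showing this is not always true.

t = 5

A counterexample is any positive integer t such that t² + 39 is a perfect square; we check each in order.
t = 1: 1² + 39 = 40, not a perfect square.
t = 2: 2² + 39 = 43, not a perfect square.
t = 3: 3² + 39 = 48, not a perfect square.
t = 4: 4² + 39 = 55, not a perfect square.
t = 5: 5² + 39 = 64 = 8², a perfect square.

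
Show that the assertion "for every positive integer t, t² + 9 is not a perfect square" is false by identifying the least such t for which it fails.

t = 4

A counterexample is any positive integer t such that t² + 9 is a perfect square; we check each in order.
t = 1: 1² + 9 = 10, not a perfect square.
t = 2: 2² + 9 = 13, not a perfect square.
t = 3: 3² + 9 = 18, not a perfect square.
t = 4: 4² + 9 = 25 = 5², a perfect square.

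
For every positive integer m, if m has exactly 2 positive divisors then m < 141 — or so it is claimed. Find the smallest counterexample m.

m = 149

We need the least positive integer m for which m has exactly 2 positive divisors but the claim fails.
For m = 2, 3, 5, 7, …, 131, 137, 139 the conclusion holds.
m = 149: τ(149) = 2; 149 ≥ 141.
Hence m = 149 is a counterexample.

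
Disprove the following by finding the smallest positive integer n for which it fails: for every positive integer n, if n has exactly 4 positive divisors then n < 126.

n = 129

A counterexample is any positive integer n such that n has exactly 4 positive divisors but the claim fails; we check each in order.
For n = 6, 8, 10, 14, …, 122, 123, 125 the conclusion holds.
n = 129: τ(129) = 4; 129 ≥ 126.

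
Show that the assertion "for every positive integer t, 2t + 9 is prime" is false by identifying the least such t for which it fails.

t = 3

A counterexample is any positive integer t such that 2t + 9 is not prime; we check each in order.
For t = 1, 2 the conclusion holds.
t = 3: 2t + 9 = 15 = 3 × 5, composite.
Hence t = 3 is a counterexample.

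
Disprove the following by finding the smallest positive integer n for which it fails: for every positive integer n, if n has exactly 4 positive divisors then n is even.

A counterexample is any positive integer n such that n has exactly 4 positive divisors but n is odd; we check each in order.
The first 4 eligible values, up to n = 14, all satisfy the conclusion.
n = 15: divisors of 15: 1, 3, 5, 15; 15 is odd.
Hence n = 15 is a counterexample.

n = 15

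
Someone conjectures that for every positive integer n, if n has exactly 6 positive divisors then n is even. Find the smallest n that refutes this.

n = 45

n = 12: divisors of 12: 1, 2, 3, 4, 6, 12; 12 is even.
n = 18: divisors of 18: 1, 2, 3, 6, 9, 18; 18 is even.
n = 20: divisors of 20: 1, 2, 4, 5, 10, 20; 20 is even.
n = 28: divisors of 28: 1, 2, 4, 7, 14, 28; 28 is even.
n = 32: divisors of 32: 1, 2, 4, 8, 16, 32; 32 is even.
n = 44: divisors of 44: 1, 2, 4, 11, 22, 44; 44 is even.
n = 45: divisors of 45: 1, 3, 5, 9, 15, 45; 45 is odd.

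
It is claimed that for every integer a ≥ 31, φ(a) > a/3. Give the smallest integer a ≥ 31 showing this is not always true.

Check each integer a ≥ 31 in order until the claim fails.
For a = 31, 32, 33, 34, 35 the conclusion holds.
a = 36: φ(36) = 12 and 36/3 = 12, so φ(36) ≤ 36/3.
Hence a = 36 is a counterexample.

a = 36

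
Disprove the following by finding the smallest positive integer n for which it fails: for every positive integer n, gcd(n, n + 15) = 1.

n = 3

Check each positive integer n in order until gcd(n, n + 15) > 1.
n = 1: gcd(1, 16) = 1.
n = 2: gcd(2, 17) = 1.
n = 3: gcd(3, 18) = 3.
Thus n = 3 disproves the claim, and no smaller n works.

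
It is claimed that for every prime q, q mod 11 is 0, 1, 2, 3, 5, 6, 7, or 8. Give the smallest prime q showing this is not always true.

The first 10 eligible values, up to q = 29, all satisfy the conclusion.
q = 31: 31 mod 11 = 9 — not in {0, 1, 2, 3, 5, 6, 7, 8}.
Hence q = 31 is a counterexample.

q = 31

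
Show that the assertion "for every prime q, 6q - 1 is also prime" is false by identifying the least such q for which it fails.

We need the least prime q for which 6q - 1 is not prime.
q = 2: 6q - 1 = 11, prime.
q = 3: 6q - 1 = 17, prime.
q = 5: 6q - 1 = 29, prime.
q = 7: 6q - 1 = 41, prime.
q = 11: 6q - 1 = 65 = 5 × 13, not prime.

q = 11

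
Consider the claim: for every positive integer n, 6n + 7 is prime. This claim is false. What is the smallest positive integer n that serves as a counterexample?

A counterexample is any positive integer n such that 6n + 7 is not prime; we check each in order.
For n = 1, 2 the conclusion holds.
n = 3: 6n + 7 = 25 = 5 × 5, composite.

n = 3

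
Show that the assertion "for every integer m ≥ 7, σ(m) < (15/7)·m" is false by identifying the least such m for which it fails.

m = 12

Check each integer m ≥ 7 in order until the claim fails.
For m = 7, 8, 9, 10, 11 the conclusion holds.
m = 12: σ(12) = 28; 28 ≥ 180/7.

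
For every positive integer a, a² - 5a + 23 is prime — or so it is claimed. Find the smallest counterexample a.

a = 19

For a = 1, 2, 3, 4, …, 16, 17, 18 the conclusion holds.
a = 19: a² - 5a + 23 = 289 = 17 × 17, composite.
Hence a = 19 is a counterexample.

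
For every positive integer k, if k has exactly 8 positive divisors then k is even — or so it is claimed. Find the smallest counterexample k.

k = 105

For k = 24, 30, 40, 42, …, 88, 102, 104 the conclusion holds.
k = 105: divisors of 105: 1, 3, 5, 7, 15, 21, 35, 105; 105 is odd.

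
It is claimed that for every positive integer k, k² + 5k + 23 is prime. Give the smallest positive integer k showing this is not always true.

We need the least positive integer k for which k² + 5k + 23 is not prime.
For k = 1, 2, 3, 4, …, 11, 12, 13 the conclusion holds.
k = 14: k² + 5k + 23 = 289 = 17 × 17, composite.
Thus k = 14 disproves the claim, and no smaller k works.

k = 14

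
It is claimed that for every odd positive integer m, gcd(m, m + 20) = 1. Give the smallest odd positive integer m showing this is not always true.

m = 5

Check each odd positive integer m in order until gcd(m, m + 20) > 1.
For m = 1, 3 the conclusion holds.
m = 5: gcd(5, 25) = 5.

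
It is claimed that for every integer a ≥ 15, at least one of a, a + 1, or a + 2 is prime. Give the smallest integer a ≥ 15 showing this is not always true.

We need the least integer a ≥ 15 for which a, a + 1, a + 2 are all composite.
The first 5 eligible values, up to a = 19, all satisfy the conclusion.
a = 20: 20 = 2 × 10; 21 = 3 × 7; 22 = 2 × 11 — all composite.

a = 20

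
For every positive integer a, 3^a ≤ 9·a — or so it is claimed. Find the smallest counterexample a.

a = 4

A counterexample is any positive integer a such that 3^a > 9·a; we check each in order.
a = 1: 3^a = 3 and 9·a = 9, so 3 ≤ 9.
a = 2: 3^a = 9 and 9·a = 18, so 9 ≤ 18.
a = 3: 3^a = 27 and 9·a = 27, so 27 ≤ 27.
a = 4: 3^a = 81 and 9·a = 36, so 81 > 36.
So a = 4 is the smallest counterexample.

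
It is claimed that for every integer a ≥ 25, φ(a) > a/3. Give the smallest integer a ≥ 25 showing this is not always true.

a = 30

a = 25: φ(25) = 20 and 25/3 = 25/3, so φ(25) > 25/3.
a = 26: φ(26) = 12 and 26/3 = 26/3, so φ(26) > 26/3.
a = 27: φ(27) = 18 and 27/3 = 9, so φ(27) > 27/3.
a = 28: φ(28) = 12 and 28/3 = 28/3, so φ(28) > 28/3.
a = 29: φ(29) = 28 and 29/3 = 29/3, so φ(29) > 29/3.
a = 30: φ(30) = 8 and 30/3 = 10, so φ(30) ≤ 30/3.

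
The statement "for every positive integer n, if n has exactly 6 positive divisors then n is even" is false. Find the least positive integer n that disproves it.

n = 45

We need the least positive integer n for which n has exactly 6 positive divisors but n is odd.
For n = 12, 18, 20, 28, 32, 44 the conclusion holds.
n = 45: divisors of 45: 1, 3, 5, 9, 15, 45; 45 is odd.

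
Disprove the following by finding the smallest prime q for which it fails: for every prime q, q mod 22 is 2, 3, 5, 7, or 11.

A counterexample is any prime q such that the claim fails; we check each in order.
The first 5 eligible values, up to q = 11, all satisfy the conclusion.
q = 13: 13 mod 22 = 13 — not in {2, 3, 5, 7, 11}.

q = 13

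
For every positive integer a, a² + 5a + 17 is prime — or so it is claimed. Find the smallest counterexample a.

We need the least positive integer a for which a² + 5a + 17 is not prime.
a = 1: a² + 5a + 17 = 23, prime.
a = 2: a² + 5a + 17 = 31, prime.
a = 3: a² + 5a + 17 = 41, prime.
a = 4: a² + 5a + 17 = 53, prime.
a = 5: a² + 5a + 17 = 67, prime.
a = 6: a² + 5a + 17 = 83, prime.
a = 7: a² + 5a + 17 = 101, prime.
a = 8: a² + 5a + 17 = 121 = 11 × 11, composite.
So a = 8 is the smallest counterexample.

a = 8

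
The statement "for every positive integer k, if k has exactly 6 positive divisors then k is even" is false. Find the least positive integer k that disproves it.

A counterexample is any positive integer k such that k has exactly 6 positive divisors but k is odd; we check each in order.
k = 12: divisors of 12: 1, 2, 3, 4, 6, 12; 12 is even.
k = 18: divisors of 18: 1, 2, 3, 6, 9, 18; 18 is even.
k = 20: divisors of 20: 1, 2, 4, 5, 10, 20; 20 is even.
k = 28: divisors of 28: 1, 2, 4, 7, 14, 28; 28 is even.
k = 32: divisors of 32: 1, 2, 4, 8, 16, 32; 32 is even.
k = 44: divisors of 44: 1, 2, 4, 11, 22, 44; 44 is even.
k = 45: divisors of 45: 1, 3, 5, 9, 15, 45; 45 is odd.

k = 45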